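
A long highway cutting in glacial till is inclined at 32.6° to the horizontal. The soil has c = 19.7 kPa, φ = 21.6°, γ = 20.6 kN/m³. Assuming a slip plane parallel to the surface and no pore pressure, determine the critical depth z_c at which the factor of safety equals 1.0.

Setting FS = 1.00 in FS = [c + γz cos²β tanφ] / [γz sinβ cosβ] and solving for z:
z = c / [γ cosβ (FS·sinβ − cosβ·tanφ)]
  = 19.7 / [20.6·cos32.6°·(1.00·sin32.6° − cos32.6°·tan21.6°)]
  = 19.7 / [20.6·0.8425·(1.00·0.5388 − 0.8425·0.3959)]
  = 19.7 / 3.5615 = 5.531 m

z_c = 5.53 m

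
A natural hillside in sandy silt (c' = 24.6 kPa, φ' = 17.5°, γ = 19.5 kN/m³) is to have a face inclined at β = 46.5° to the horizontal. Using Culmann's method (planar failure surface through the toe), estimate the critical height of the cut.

H_c = 27.84 m

Culmann's analysis gives the critical failure plane at α_cr = (β + φ')/2 = (46.5 + 17.5)/2 = 32.0°, and the critical height
H_c = (4c'/γ) · sinβ cosφ' / [1 − cos(β − φ')]
    = (4·24.6/19.5) · sin46.5°·cos17.5° / [1 − cos(29.0°)]
    = 5.046 · 0.7254·0.9537 / [1 − 0.8746]
    = 5.046 · 0.6918 / 0.1254
    = 27.84 m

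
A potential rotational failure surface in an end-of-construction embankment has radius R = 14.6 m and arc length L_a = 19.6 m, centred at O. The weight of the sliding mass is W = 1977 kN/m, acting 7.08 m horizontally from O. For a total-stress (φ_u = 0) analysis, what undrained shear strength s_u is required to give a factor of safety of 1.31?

s_u = 64.1 kPa

FS = s_u·L_a·R / (W·d), so s_u = FS·W·d / (L_a·R).
s_u = 1.31·1977·7.08 / (19.60·14.6) = 18336.3 / 286.16 = 64.08 kPa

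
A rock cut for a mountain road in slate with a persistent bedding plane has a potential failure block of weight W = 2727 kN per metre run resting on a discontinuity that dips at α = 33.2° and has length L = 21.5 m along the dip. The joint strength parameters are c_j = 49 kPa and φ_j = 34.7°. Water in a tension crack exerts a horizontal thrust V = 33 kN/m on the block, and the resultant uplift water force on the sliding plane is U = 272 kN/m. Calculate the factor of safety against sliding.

Resolving the block weight along and normal to the plane and applying the Mohr–Coulomb strength on the joint:
N' = W cosα − U − V sinα = 2727·cos33.2° − 272 − 33·sin33.2° = 1991.8 kN/m
Driving force T = W sinα + V cosα = 2727·sin33.2° + 33·cos33.2° = 1520.8 kN/m
Resisting force R = c_j·L + N'·tanφ_j = 49·21.5 + 1991.8·tan34.7° = 1053.5 + 1379.2 = 2432.7 kN/m
FS = R / T = 2432.7 / 1520.8 = 1.600

FS = 1.60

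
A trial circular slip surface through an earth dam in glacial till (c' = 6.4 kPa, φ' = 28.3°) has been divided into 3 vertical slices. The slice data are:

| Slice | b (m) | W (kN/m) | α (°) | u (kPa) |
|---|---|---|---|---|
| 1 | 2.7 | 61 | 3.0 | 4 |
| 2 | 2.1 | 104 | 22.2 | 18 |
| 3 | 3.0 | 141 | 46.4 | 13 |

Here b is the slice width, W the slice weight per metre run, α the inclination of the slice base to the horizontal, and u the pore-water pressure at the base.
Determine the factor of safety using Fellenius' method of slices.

FS = 0.96

Ordinary method of slices: FS = Σ[c'·Δl_i + (W_i cosα_i − u_i·Δl_i)·tanφ'] / Σ W_i sinα_i, with Δl_i = b_i / cosα_i.
Slice 1: Δl = 2.7/cos3.0° = 2.704 m; N'_1 = 61·cos3.0° − 4·2.704 = 50.1; c'Δl = 17.30; W sinα = 3.2
Slice 2: Δl = 2.1/cos22.2° = 2.268 m; N'_2 = 104·cos22.2° − 18·2.268 = 55.5; c'Δl = 14.52; W sinα = 39.3
Slice 3: Δl = 3.0/cos46.4° = 4.350 m; N'_3 = 141·cos46.4° − 13·4.350 = 40.7; c'Δl = 27.84; W sinα = 102.1
Σc'Δl = 59.7 kN/m; ΣN' = 146.2 kN/m; ΣW sinα = 144.6 kN/m
Resisting = 59.7 + 146.2·tan28.3° = 59.7 + 78.7 = 138.4 kN/m
FS = 138.4 / 144.6 = 0.957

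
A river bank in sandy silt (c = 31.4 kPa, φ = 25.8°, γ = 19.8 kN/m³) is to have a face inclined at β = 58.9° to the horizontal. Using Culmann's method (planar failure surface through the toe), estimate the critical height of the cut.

H_c = 30.13 m

Culmann's analysis gives the critical failure plane at α_cr = (β + φ)/2 = (58.9 + 25.8)/2 = 42.4°, and the critical height
H_c = (4c/γ) · sinβ cosφ / [1 − cos(β − φ)]
    = (4·31.4/19.8) · sin58.9°·cos25.8° / [1 − cos(33.1°)]
    = 6.343 · 0.8563·0.9003 / [1 − 0.8377]
    = 6.343 · 0.7709 / 0.1623
    = 30.13 m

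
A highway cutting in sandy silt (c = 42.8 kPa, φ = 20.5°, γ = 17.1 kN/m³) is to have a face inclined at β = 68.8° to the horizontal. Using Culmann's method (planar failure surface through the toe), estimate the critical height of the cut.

H_c = 26.12 m

Culmann's analysis gives the critical failure plane at α_cr = (β + φ)/2 = (68.8 + 20.5)/2 = 44.6°, and the critical height
H_c = (4c/γ) · sinβ cosφ / [1 − cos(β − φ)]
    = (4·42.8/17.1) · sin68.8°·cos20.5° / [1 − cos(48.3°)]
    = 10.012 · 0.9323·0.9367 / [1 − 0.6652]
    = 10.012 · 0.8733 / 0.3348
    = 26.12 m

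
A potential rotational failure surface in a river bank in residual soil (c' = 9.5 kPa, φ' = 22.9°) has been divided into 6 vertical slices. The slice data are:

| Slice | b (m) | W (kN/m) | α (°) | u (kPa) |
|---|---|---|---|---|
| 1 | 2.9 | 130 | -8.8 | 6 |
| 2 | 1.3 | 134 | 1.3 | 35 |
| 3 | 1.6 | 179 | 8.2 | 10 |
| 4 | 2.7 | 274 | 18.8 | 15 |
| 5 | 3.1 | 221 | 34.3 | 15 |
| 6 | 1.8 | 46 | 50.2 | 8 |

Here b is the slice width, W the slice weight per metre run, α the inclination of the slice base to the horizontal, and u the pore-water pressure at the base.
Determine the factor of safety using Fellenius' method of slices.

FS = 1.73

Ordinary method of slices: FS = Σ[c'·Δl_i + (W_i cosα_i − u_i·Δl_i)·tanφ'] / Σ W_i sinα_i, with Δl_i = b_i / cosα_i.
Slice 1: Δl = 2.9/cos(-8.8°) = 2.935 m; N'_1 = 130·cos(-8.8°) − 6·2.935 = 110.9; c'Δl = 27.88; W sinα = -19.9
Slice 2: Δl = 1.3/cos1.3° = 1.300 m; N'_2 = 134·cos1.3° − 35·1.300 = 88.5; c'Δl = 12.35; W sinα = 3.0
Slice 3: Δl = 1.6/cos8.2° = 1.617 m; N'_3 = 179·cos8.2° − 10·1.617 = 161.0; c'Δl = 15.36; W sinα = 25.5
Slice 4: Δl = 2.7/cos18.8° = 2.852 m; N'_4 = 274·cos18.8° − 15·2.852 = 216.6; c'Δl = 27.10; W sinα = 88.3
Slice 5: Δl = 3.1/cos34.3° = 3.753 m; N'_5 = 221·cos34.3° − 15·3.753 = 126.3; c'Δl = 35.65; W sinα = 124.5
Slice 6: Δl = 1.8/cos50.2° = 2.812 m; N'_6 = 46·cos50.2° − 8·2.812 = 6.9; c'Δl = 26.71; W sinα = 35.3
Σc'Δl = 145.0 kN/m; ΣN' = 710.1 kN/m; ΣW sinα = 256.9 kN/m
Resisting = 145.0 + 710.1·tan22.9° = 145.0 + 300.0 = 445.0 kN/m
FS = 445.0 / 256.9 = 1.733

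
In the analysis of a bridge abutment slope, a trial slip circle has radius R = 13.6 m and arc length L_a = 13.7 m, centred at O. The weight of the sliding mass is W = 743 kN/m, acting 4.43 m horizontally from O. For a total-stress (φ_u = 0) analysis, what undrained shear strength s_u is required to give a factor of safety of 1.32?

s_u = 23.3 kPa

FS = s_u·L_a·R / (W·d), so s_u = FS·W·d / (L_a·R).
s_u = 1.32·743·4.43 / (13.70·13.6) = 4344.8 / 186.32 = 23.32 kPa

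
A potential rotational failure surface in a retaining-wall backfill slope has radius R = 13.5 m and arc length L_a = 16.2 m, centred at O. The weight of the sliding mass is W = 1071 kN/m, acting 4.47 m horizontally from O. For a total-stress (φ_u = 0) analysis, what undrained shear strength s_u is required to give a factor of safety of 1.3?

FS = s_u·L_a·R / (W·d), so s_u = FS·W·d / (L_a·R).
s_u = 1.3·1071·4.47 / (16.20·13.5) = 6223.6 / 218.70 = 28.46 kPa

s_u = 28.5 kPa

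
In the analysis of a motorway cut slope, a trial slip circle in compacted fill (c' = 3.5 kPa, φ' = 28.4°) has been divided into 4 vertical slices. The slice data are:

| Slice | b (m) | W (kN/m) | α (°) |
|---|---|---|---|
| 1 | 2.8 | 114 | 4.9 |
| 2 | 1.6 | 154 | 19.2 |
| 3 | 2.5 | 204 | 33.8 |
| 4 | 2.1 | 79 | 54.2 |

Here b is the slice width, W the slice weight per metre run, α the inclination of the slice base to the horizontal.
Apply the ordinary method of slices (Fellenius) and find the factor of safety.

Ordinary method of slices: FS = Σ[c'·Δl_i + (W_i cosα_i)·tanφ'] / Σ W_i sinα_i, with Δl_i = b_i / cosα_i.
Slice 1: Δl = 2.8/cos4.9° = 2.810 m; N'_1 = 114·cos4.9° = 113.6; c'Δl = 9.84; W sinα = 9.7
Slice 2: Δl = 1.6/cos19.2° = 1.694 m; N'_2 = 154·cos19.2° = 145.4; c'Δl = 5.93; W sinα = 50.6
Slice 3: Δl = 2.5/cos33.8° = 3.008 m; N'_3 = 204·cos33.8° = 169.5; c'Δl = 10.53; W sinα = 113.5
Slice 4: Δl = 2.1/cos54.2° = 3.590 m; N'_4 = 79·cos54.2° = 46.2; c'Δl = 12.57; W sinα = 64.1
Σc'Δl = 38.9 kN/m; ΣN' = 474.7 kN/m; ΣW sinα = 237.9 kN/m
Resisting = 38.9 + 474.7·tan28.4° = 38.9 + 256.7 = 295.6 kN/m
FS = 295.6 / 237.9 = 1.242

FS = 1.24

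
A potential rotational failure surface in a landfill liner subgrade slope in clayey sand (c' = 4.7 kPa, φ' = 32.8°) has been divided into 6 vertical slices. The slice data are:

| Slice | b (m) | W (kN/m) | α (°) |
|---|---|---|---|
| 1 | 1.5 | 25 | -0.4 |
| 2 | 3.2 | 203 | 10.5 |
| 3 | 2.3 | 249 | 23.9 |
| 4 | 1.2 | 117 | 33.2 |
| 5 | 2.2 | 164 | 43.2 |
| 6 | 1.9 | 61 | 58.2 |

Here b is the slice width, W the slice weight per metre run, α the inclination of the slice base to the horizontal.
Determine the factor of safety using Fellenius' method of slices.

FS = 1.43

Ordinary method of slices: FS = Σ[c'·Δl_i + (W_i cosα_i)·tanφ'] / Σ W_i sinα_i, with Δl_i = b_i / cosα_i.
Slice 1: Δl = 1.5/cos(-0.4°) = 1.500 m; N'_1 = 25·cos(-0.4°) = 25.0; c'Δl = 7.05; W sinα = -0.2
Slice 2: Δl = 3.2/cos10.5° = 3.254 m; N'_2 = 203·cos10.5° = 199.6; c'Δl = 15.30; W sinα = 37.0
Slice 3: Δl = 2.3/cos23.9° = 2.516 m; N'_3 = 249·cos23.9° = 227.6; c'Δl = 11.82; W sinα = 100.9
Slice 4: Δl = 1.2/cos33.2° = 1.434 m; N'_4 = 117·cos33.2° = 97.9; c'Δl = 6.74; W sinα = 64.1
Slice 5: Δl = 2.2/cos43.2° = 3.018 m; N'_5 = 164·cos43.2° = 119.6; c'Δl = 14.18; W sinα = 112.3
Slice 6: Δl = 1.9/cos58.2° = 3.606 m; N'_6 = 61·cos58.2° = 32.1; c'Δl = 16.95; W sinα = 51.8
Σc'Δl = 72.0 kN/m; ΣN' = 701.8 kN/m; ΣW sinα = 365.9 kN/m
Resisting = 72.0 + 701.8·tan32.8° = 72.0 + 452.3 = 524.4 kN/m
FS = 524.4 / 365.9 = 1.433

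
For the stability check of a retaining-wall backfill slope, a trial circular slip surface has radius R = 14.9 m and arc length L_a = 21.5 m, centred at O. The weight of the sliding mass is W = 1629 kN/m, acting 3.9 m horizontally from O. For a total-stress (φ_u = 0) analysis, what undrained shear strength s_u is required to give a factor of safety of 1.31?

FS = s_u·L_a·R / (W·d), so s_u = FS·W·d / (L_a·R).
s_u = 1.31·1629·3.9 / (21.50·14.9) = 8322.6 / 320.35 = 25.98 kPa

s_u = 26.0 kPa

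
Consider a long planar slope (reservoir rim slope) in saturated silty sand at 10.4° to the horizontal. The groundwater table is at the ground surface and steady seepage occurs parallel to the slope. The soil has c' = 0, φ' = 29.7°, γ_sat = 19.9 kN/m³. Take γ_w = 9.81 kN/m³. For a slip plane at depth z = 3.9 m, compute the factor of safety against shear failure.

With seepage parallel to the slope and the water table at the surface, the effective normal stress on the slip plane uses the buoyant unit weight γ' = γ_sat − γ_w while the driving shear stress uses γ_sat:
FS = [c' + γ' z cos²β tanφ'] / [γ_sat z sinβ cosβ]
(For c' = 0 this reduces to FS = (γ'/γ_sat)·tanφ'/tanβ.)
γ' = 19.9 − 9.81 = 10.09 kN/m³
Numerator = 0.0 + 10.09·3.9·cos²10.4°·tan29.7° = 0.0 + 10.09·3.9·0.9674·0.5704 = 21.714 kPa
Denominator = 19.9·3.9·sin10.4°·cos10.4° = 19.9·3.9·0.1805·0.9836 = 13.780 kPa
FS = 21.714 / 13.780 = 1.576

FS = 1.58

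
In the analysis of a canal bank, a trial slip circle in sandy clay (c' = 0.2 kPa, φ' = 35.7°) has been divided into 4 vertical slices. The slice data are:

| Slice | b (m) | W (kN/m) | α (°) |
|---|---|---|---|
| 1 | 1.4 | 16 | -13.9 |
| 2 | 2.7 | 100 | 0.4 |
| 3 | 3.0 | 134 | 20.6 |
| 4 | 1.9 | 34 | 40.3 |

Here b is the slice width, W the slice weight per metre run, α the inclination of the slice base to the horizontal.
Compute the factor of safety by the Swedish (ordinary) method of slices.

FS = 2.94

Ordinary method of slices: FS = Σ[c'·Δl_i + (W_i cosα_i)·tanφ'] / Σ W_i sinα_i, with Δl_i = b_i / cosα_i.
Slice 1: Δl = 1.4/cos(-13.9°) = 1.442 m; N'_1 = 16·cos(-13.9°) = 15.5; c'Δl = 0.29; W sinα = -3.8
Slice 2: Δl = 2.7/cos0.4° = 2.700 m; N'_2 = 100·cos0.4° = 100.0; c'Δl = 0.54; W sinα = 0.7
Slice 3: Δl = 3.0/cos20.6° = 3.205 m; N'_3 = 134·cos20.6° = 125.4; c'Δl = 0.64; W sinα = 47.1
Slice 4: Δl = 1.9/cos40.3° = 2.491 m; N'_4 = 34·cos40.3° = 25.9; c'Δl = 0.50; W sinα = 22.0
Σc'Δl = 2.0 kN/m; ΣN' = 266.9 kN/m; ΣW sinα = 66.0 kN/m
Resisting = 2.0 + 266.9·tan35.7° = 2.0 + 191.8 = 193.7 kN/m
FS = 193.7 / 66.0 = 2.936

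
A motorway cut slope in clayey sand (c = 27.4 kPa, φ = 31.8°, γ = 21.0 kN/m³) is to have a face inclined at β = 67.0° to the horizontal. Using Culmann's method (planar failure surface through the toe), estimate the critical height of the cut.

H_c = 22.33 m

Culmann's analysis gives the critical failure plane at α_cr = (β + φ)/2 = (67.0 + 31.8)/2 = 49.4°, and the critical height
H_c = (4c/γ) · sinβ cosφ / [1 − cos(β − φ)]
    = (4·27.4/21.0) · sin67.0°·cos31.8° / [1 − cos(35.2°)]
    = 5.219 · 0.9205·0.8499 / [1 − 0.8171]
    = 5.219 · 0.7823 / 0.1829
    = 22.33 m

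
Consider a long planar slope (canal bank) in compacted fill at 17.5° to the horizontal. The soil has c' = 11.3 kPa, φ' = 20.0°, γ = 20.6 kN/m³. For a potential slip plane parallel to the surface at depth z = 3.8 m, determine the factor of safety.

FS = 1.66

For an infinite slope with a slip plane parallel to the surface (no pore pressure): FS = [c' + γz cos²β tanφ'] / [γz sinβ cosβ].
γz = 20.6·3.8 = 78.28 kN/m²
Numerator = 11.3 + 78.28·cos²17.5°·tan20.0° = 11.3 + 78.28·0.9096·0.3640 = 37.215 kPa
Denominator = 78.28·sin17.5°·cos17.5° = 78.28·0.3007·0.9537 = 22.450 kPa
FS = 37.215 / 22.450 = 1.658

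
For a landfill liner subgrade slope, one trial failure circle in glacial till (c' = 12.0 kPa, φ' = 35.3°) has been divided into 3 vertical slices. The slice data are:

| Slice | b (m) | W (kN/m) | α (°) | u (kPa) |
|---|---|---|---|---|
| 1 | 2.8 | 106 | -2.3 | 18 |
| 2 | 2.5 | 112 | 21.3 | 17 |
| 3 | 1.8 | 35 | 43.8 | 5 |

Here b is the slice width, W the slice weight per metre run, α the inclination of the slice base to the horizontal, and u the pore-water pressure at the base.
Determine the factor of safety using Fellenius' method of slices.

FS = 3.06

Ordinary method of slices: FS = Σ[c'·Δl_i + (W_i cosα_i − u_i·Δl_i)·tanφ'] / Σ W_i sinα_i, with Δl_i = b_i / cosα_i.
Slice 1: Δl = 2.8/cos(-2.3°) = 2.802 m; N'_1 = 106·cos(-2.3°) − 18·2.802 = 55.5; c'Δl = 33.63; W sinα = -4.3
Slice 2: Δl = 2.5/cos21.3° = 2.683 m; N'_2 = 112·cos21.3° − 17·2.683 = 58.7; c'Δl = 32.20; W sinα = 40.7
Slice 3: Δl = 1.8/cos43.8° = 2.494 m; N'_3 = 35·cos43.8° − 5·2.494 = 12.8; c'Δl = 29.93; W sinα = 24.2
Σc'Δl = 95.8 kN/m; ΣN' = 127.0 kN/m; ΣW sinα = 60.7 kN/m
Resisting = 95.8 + 127.0·tan35.3° = 95.8 + 89.9 = 185.7 kN/m
FS = 185.7 / 60.7 = 3.061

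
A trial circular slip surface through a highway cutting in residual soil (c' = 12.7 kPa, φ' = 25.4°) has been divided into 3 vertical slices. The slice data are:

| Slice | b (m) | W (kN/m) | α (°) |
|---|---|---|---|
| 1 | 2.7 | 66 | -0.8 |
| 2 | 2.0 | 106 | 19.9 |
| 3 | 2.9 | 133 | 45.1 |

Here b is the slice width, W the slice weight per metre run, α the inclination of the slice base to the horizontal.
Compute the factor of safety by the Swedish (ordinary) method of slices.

FS = 1.83

Ordinary method of slices: FS = Σ[c'·Δl_i + (W_i cosα_i)·tanφ'] / Σ W_i sinα_i, with Δl_i = b_i / cosα_i.
Slice 1: Δl = 2.7/cos(-0.8°) = 2.700 m; N'_1 = 66·cos(-0.8°) = 66.0; c'Δl = 34.29; W sinα = -0.9
Slice 2: Δl = 2.0/cos19.9° = 2.127 m; N'_2 = 106·cos19.9° = 99.7; c'Δl = 27.01; W sinα = 36.1
Slice 3: Δl = 2.9/cos45.1° = 4.108 m; N'_3 = 133·cos45.1° = 93.9; c'Δl = 52.18; W sinα = 94.2
Σc'Δl = 113.5 kN/m; ΣN' = 259.5 kN/m; ΣW sinα = 129.4 kN/m
Resisting = 113.5 + 259.5·tan25.4° = 113.5 + 123.2 = 236.7 kN/m
FS = 236.7 / 129.4 = 1.830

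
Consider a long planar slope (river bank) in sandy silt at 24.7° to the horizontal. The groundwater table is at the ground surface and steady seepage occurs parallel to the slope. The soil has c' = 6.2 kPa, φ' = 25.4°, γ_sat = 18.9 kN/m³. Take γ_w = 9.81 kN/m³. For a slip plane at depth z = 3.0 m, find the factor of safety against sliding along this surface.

FS = 0.78

With seepage parallel to the slope and the water table at the surface, the effective normal stress on the slip plane uses the buoyant unit weight γ' = γ_sat − γ_w while the driving shear stress uses γ_sat:
FS = [c' + γ' z cos²β tanφ'] / [γ_sat z sinβ cosβ]
γ' = 18.9 − 9.81 = 9.09 kN/m³
Numerator = 6.2 + 9.09·3.0·cos²24.7°·tan25.4° = 6.2 + 9.09·3.0·0.8254·0.4748 = 16.888 kPa
Denominator = 18.9·3.0·sin24.7°·cos24.7° = 18.9·3.0·0.4179·0.9085 = 21.525 kPa
FS = 16.888 / 21.525 = 0.785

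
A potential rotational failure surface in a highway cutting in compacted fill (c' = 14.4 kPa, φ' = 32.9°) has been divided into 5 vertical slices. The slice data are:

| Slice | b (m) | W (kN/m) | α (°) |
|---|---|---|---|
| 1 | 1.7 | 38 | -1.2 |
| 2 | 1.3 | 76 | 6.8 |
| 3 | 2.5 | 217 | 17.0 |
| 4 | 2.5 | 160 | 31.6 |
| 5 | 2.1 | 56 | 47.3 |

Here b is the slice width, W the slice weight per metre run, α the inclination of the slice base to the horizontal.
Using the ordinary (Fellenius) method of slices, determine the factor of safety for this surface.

Ordinary method of slices: FS = Σ[c'·Δl_i + (W_i cosα_i)·tanφ'] / Σ W_i sinα_i, with Δl_i = b_i / cosα_i.
Slice 1: Δl = 1.7/cos(-1.2°) = 1.700 m; N'_1 = 38·cos(-1.2°) = 38.0; c'Δl = 24.49; W sinα = -0.8
Slice 2: Δl = 1.3/cos6.8° = 1.309 m; N'_2 = 76·cos6.8° = 75.5; c'Δl = 18.85; W sinα = 9.0
Slice 3: Δl = 2.5/cos17.0° = 2.614 m; N'_3 = 217·cos17.0° = 207.5; c'Δl = 37.64; W sinα = 63.4
Slice 4: Δl = 2.5/cos31.6° = 2.935 m; N'_4 = 160·cos31.6° = 136.3; c'Δl = 42.27; W sinα = 83.8
Slice 5: Δl = 2.1/cos47.3° = 3.097 m; N'_5 = 56·cos47.3° = 38.0; c'Δl = 44.59; W sinα = 41.2
Σc'Δl = 167.8 kN/m; ΣN' = 495.2 kN/m; ΣW sinα = 196.6 kN/m
Resisting = 167.8 + 495.2·tan32.9° = 167.8 + 320.4 = 488.2 kN/m
FS = 488.2 / 196.6 = 2.483

FS = 2.48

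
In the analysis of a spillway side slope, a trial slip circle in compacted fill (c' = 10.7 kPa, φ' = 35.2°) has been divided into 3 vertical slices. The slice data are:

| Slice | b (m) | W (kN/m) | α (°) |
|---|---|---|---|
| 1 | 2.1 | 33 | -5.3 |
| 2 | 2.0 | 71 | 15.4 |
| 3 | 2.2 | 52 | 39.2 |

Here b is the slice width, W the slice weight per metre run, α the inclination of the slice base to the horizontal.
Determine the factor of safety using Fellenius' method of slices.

Ordinary method of slices: FS = Σ[c'·Δl_i + (W_i cosα_i)·tanφ'] / Σ W_i sinα_i, with Δl_i = b_i / cosα_i.
Slice 1: Δl = 2.1/cos(-5.3°) = 2.109 m; N'_1 = 33·cos(-5.3°) = 32.9; c'Δl = 22.57; W sinα = -3.0
Slice 2: Δl = 2.0/cos15.4° = 2.074 m; N'_2 = 71·cos15.4° = 68.5; c'Δl = 22.20; W sinα = 18.9
Slice 3: Δl = 2.2/cos39.2° = 2.839 m; N'_3 = 52·cos39.2° = 40.3; c'Δl = 30.38; W sinα = 32.9
Σc'Δl = 75.1 kN/m; ΣN' = 141.6 kN/m; ΣW sinα = 48.7 kN/m
Resisting = 75.1 + 141.6·tan35.2° = 75.1 + 99.9 = 175.0 kN/m
FS = 175.0 / 48.7 = 3.596

FS = 3.60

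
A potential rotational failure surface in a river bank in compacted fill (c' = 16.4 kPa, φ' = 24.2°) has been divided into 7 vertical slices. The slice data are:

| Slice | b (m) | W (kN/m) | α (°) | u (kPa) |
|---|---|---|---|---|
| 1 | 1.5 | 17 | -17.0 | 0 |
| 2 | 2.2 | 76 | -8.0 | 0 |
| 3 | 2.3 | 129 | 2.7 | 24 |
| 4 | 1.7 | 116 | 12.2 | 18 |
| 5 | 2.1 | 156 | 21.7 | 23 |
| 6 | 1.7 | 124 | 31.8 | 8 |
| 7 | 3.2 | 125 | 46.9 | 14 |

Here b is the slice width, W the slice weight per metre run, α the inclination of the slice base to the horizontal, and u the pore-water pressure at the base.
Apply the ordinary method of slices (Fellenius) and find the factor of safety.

FS = 2.08

Ordinary method of slices: FS = Σ[c'·Δl_i + (W_i cosα_i − u_i·Δl_i)·tanφ'] / Σ W_i sinα_i, with Δl_i = b_i / cosα_i.
Slice 1: Δl = 1.5/cos(-17.0°) = 1.569 m; N'_1 = 17·cos(-17.0°) − 0·1.569 = 16.3; c'Δl = 25.72; W sinα = -5.0
Slice 2: Δl = 2.2/cos(-8.0°) = 2.222 m; N'_2 = 76·cos(-8.0°) − 0·2.222 = 75.3; c'Δl = 36.43; W sinα = -10.6
Slice 3: Δl = 2.3/cos2.7° = 2.303 m; N'_3 = 129·cos2.7° − 24·2.303 = 73.6; c'Δl = 37.76; W sinα = 6.1
Slice 4: Δl = 1.7/cos12.2° = 1.739 m; N'_4 = 116·cos12.2° − 18·1.739 = 82.1; c'Δl = 28.52; W sinα = 24.5
Slice 5: Δl = 2.1/cos21.7° = 2.260 m; N'_5 = 156·cos21.7° − 23·2.260 = 93.0; c'Δl = 37.07; W sinα = 57.7
Slice 6: Δl = 1.7/cos31.8° = 2.000 m; N'_6 = 124·cos31.8° − 8·2.000 = 89.4; c'Δl = 32.80; W sinα = 65.3
Slice 7: Δl = 3.2/cos46.9° = 4.683 m; N'_7 = 125·cos46.9° − 14·4.683 = 19.8; c'Δl = 76.81; W sinα = 91.3
Σc'Δl = 275.1 kN/m; ΣN' = 449.4 kN/m; ΣW sinα = 229.3 kN/m
Resisting = 275.1 + 449.4·tan24.2° = 275.1 + 202.0 = 477.1 kN/m
FS = 477.1 / 229.3 = 2.080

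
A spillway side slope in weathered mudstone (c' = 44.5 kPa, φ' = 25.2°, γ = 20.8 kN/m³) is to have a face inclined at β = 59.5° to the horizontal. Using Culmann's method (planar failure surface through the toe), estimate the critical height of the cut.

H_c = 38.37 m

Culmann's analysis gives the critical failure plane at α_cr = (β + φ')/2 = (59.5 + 25.2)/2 = 42.4°, and the critical height
H_c = (4c'/γ) · sinβ cosφ' / [1 − cos(β − φ')]
    = (4·44.5/20.8) · sin59.5°·cos25.2° / [1 − cos(34.3°)]
    = 8.558 · 0.8616·0.9048 / [1 − 0.8261]
    = 8.558 · 0.7796 / 0.1739
    = 38.37 m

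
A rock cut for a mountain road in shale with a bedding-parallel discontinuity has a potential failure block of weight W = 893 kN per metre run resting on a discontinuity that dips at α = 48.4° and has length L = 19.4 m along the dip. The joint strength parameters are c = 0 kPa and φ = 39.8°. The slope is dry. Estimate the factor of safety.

FS = 0.74

Resolving the block weight along and normal to the plane and applying the Mohr–Coulomb strength on the joint:
N' = W cosα = 893·cos48.4° = 592.9 kN/m
Driving force T = W sinα = 893·sin48.4° = 667.8 kN/m
Resisting force R = c·L + N'·tanφ = 0·19.4 + 592.9·tan39.8° = 0.0 + 494.0 = 494.0 kN/m
FS = R / T = 494.0 / 667.8 = 0.740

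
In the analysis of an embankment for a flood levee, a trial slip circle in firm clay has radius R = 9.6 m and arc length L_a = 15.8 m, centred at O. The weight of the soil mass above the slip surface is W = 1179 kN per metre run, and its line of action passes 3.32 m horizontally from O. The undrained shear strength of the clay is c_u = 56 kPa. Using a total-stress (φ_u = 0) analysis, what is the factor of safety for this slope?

FS = 2.17

Taking moments about the centre O, the resisting moment is provided by the undrained shear strength acting along the arc:
M_R = c_u·L_a·R = 56·15.80·9.6 = 8494.1 kN·m/m
M_D = W·d = 1179·3.32 = 3914.3 kN·m/m
FS = M_R / M_D = 8494.1 / 3914.3 = 2.170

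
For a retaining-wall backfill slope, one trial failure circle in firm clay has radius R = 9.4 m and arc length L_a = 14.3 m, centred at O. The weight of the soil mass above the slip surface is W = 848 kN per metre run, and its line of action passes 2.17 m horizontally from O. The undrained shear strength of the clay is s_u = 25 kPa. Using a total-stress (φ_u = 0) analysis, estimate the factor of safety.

FS = 1.83

Taking moments about the centre O, the resisting moment is provided by the undrained shear strength acting along the arc:
M_R = s_u·L_a·R = 25·14.30·9.4 = 3360.5 kN·m/m
M_D = W·d = 848·2.17 = 1840.2 kN·m/m
FS = M_R / M_D = 3360.5 / 1840.2 = 1.826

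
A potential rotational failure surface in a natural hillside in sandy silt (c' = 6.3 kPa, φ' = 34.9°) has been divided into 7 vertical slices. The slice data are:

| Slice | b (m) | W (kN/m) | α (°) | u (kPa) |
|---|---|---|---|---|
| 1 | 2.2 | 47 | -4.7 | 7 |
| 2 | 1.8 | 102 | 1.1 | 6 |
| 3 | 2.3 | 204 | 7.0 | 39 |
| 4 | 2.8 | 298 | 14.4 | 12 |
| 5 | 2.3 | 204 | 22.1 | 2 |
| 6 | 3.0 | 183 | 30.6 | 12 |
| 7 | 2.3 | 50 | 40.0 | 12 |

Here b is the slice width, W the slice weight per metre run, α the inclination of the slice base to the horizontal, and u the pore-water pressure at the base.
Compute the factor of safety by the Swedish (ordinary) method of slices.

FS = 2.23

Ordinary method of slices: FS = Σ[c'·Δl_i + (W_i cosα_i − u_i·Δl_i)·tanφ'] / Σ W_i sinα_i, with Δl_i = b_i / cosα_i.
Slice 1: Δl = 2.2/cos(-4.7°) = 2.207 m; N'_1 = 47·cos(-4.7°) − 7·2.207 = 31.4; c'Δl = 13.91; W sinα = -3.9
Slice 2: Δl = 1.8/cos1.1° = 1.800 m; N'_2 = 102·cos1.1° − 6·1.800 = 91.2; c'Δl = 11.34; W sinα = 2.0
Slice 3: Δl = 2.3/cos7.0° = 2.317 m; N'_3 = 204·cos7.0° − 39·2.317 = 112.1; c'Δl = 14.60; W sinα = 24.9
Slice 4: Δl = 2.8/cos14.4° = 2.891 m; N'_4 = 298·cos14.4° − 12·2.891 = 253.9; c'Δl = 18.21; W sinα = 74.1
Slice 5: Δl = 2.3/cos22.1° = 2.482 m; N'_5 = 204·cos22.1° − 2·2.482 = 184.0; c'Δl = 15.64; W sinα = 76.7
Slice 6: Δl = 3.0/cos30.6° = 3.485 m; N'_6 = 183·cos30.6° − 12·3.485 = 115.7; c'Δl = 21.96; W sinα = 93.2
Slice 7: Δl = 2.3/cos40.0° = 3.002 m; N'_7 = 50·cos40.0° − 12·3.002 = 2.3; c'Δl = 18.92; W sinα = 32.1
Σc'Δl = 114.6 kN/m; ΣN' = 790.6 kN/m; ΣW sinα = 299.1 kN/m
Resisting = 114.6 + 790.6·tan34.9° = 114.6 + 551.6 = 666.1 kN/m
FS = 666.1 / 299.1 = 2.227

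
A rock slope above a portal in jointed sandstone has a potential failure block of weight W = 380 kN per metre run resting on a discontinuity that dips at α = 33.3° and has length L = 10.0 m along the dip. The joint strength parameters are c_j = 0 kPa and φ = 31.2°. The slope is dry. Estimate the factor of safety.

Resolving the block weight along and normal to the plane and applying the Mohr–Coulomb strength on the joint:
N' = W cosα = 380·cos33.3° = 317.6 kN/m
Driving force T = W sinα = 380·sin33.3° = 208.6 kN/m
Resisting force R = c_j·L + N'·tanφ = 0·10.0 + 317.6·tan31.2° = 0.0 + 192.3 = 192.3 kN/m
FS = R / T = 192.3 / 208.6 = 0.922

FS = 0.92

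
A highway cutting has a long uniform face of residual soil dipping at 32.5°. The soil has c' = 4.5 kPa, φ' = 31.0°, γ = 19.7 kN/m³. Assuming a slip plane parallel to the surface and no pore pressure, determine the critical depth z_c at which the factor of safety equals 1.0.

z_c = 8.87 m

Setting FS = 1.00 in FS = [c' + γz cos²β tanφ'] / [γz sinβ cosβ] and solving for z:
z = c' / [γ cosβ (FS·sinβ − cosβ·tanφ')]
  = 4.5 / [19.7·cos32.5°·(1.00·sin32.5° − cos32.5°·tan31.0°)]
  = 4.5 / [19.7·0.8434·(1.00·0.5373 − 0.8434·0.6009)]
  = 4.5 / 0.5074 = 8.869 m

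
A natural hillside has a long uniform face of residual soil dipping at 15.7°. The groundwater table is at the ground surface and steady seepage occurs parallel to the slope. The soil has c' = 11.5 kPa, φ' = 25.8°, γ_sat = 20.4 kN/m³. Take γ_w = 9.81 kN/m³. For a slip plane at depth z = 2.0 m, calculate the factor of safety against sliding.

FS = 1.97

With seepage parallel to the slope and the water table at the surface, the effective normal stress on the slip plane uses the buoyant unit weight γ' = γ_sat − γ_w while the driving shear stress uses γ_sat:
FS = [c' + γ' z cos²β tanφ'] / [γ_sat z sinβ cosβ]
γ' = 20.4 − 9.81 = 10.59 kN/m³
Numerator = 11.5 + 10.59·2.0·cos²15.7°·tan25.8° = 11.5 + 10.59·2.0·0.9268·0.4834 = 20.989 kPa
Denominator = 20.4·2.0·sin15.7°·cos15.7° = 20.4·2.0·0.2706·0.9627 = 10.629 kPa
FS = 20.989 / 10.629 = 1.975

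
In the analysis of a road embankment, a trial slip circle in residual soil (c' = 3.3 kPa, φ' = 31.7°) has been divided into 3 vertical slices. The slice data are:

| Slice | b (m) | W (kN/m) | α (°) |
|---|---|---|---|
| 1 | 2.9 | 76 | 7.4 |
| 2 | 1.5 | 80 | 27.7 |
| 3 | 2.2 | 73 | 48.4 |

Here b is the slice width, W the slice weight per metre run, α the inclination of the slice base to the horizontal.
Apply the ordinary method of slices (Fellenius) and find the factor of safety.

FS = 1.44

Ordinary method of slices: FS = Σ[c'·Δl_i + (W_i cosα_i)·tanφ'] / Σ W_i sinα_i, with Δl_i = b_i / cosα_i.
Slice 1: Δl = 2.9/cos7.4° = 2.924 m; N'_1 = 76·cos7.4° = 75.4; c'Δl = 9.65; W sinα = 9.8
Slice 2: Δl = 1.5/cos27.7° = 1.694 m; N'_2 = 80·cos27.7° = 70.8; c'Δl = 5.59; W sinα = 37.2
Slice 3: Δl = 2.2/cos48.4° = 3.314 m; N'_3 = 73·cos48.4° = 48.5; c'Δl = 10.93; W sinα = 54.6
Σc'Δl = 26.2 kN/m; ΣN' = 194.7 kN/m; ΣW sinα = 101.6 kN/m
Resisting = 26.2 + 194.7·tan31.7° = 26.2 + 120.2 = 146.4 kN/m
FS = 146.4 / 101.6 = 1.441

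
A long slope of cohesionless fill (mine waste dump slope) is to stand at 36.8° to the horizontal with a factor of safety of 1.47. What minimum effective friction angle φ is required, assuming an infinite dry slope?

φ = 47.7°

FS = tanφ/tanβ ⇒ tanφ = FS · tanβ = 1.47 · tan36.8° = 1.0997
φ = arctan(1.0997) = 47.72°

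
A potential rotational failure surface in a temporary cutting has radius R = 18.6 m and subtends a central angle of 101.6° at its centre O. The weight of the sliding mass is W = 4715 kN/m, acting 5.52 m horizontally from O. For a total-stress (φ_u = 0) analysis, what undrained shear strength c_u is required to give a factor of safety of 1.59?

FS = c_u·L_a·R / (W·d), so c_u = FS·W·d / (L_a·R).
Arc length L_a = R·θ = 18.6·(101.6°·π/180) = 18.6·1.7733 = 32.98 m
c_u = 1.59·4715·5.52 / (32.98·18.6) = 41382.6 / 613.48 = 67.46 kPa

c_u = 67.5 kPa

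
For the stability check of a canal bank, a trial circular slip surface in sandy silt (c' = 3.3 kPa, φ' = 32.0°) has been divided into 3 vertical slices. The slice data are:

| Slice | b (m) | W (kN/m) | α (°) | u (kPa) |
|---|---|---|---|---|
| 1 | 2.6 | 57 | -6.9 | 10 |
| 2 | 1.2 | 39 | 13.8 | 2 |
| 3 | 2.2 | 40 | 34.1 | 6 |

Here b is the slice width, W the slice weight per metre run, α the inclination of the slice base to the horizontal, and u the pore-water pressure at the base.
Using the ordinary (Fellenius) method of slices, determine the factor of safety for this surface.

Ordinary method of slices: FS = Σ[c'·Δl_i + (W_i cosα_i − u_i·Δl_i)·tanφ'] / Σ W_i sinα_i, with Δl_i = b_i / cosα_i.
Slice 1: Δl = 2.6/cos(-6.9°) = 2.619 m; N'_1 = 57·cos(-6.9°) − 10·2.619 = 30.4; c'Δl = 8.64; W sinα = -6.8
Slice 2: Δl = 1.2/cos13.8° = 1.236 m; N'_2 = 39·cos13.8° − 2·1.236 = 35.4; c'Δl = 4.08; W sinα = 9.3
Slice 3: Δl = 2.2/cos34.1° = 2.657 m; N'_3 = 40·cos34.1° − 6·2.657 = 17.2; c'Δl = 8.77; W sinα = 22.4
Σc'Δl = 21.5 kN/m; ΣN' = 83.0 kN/m; ΣW sinα = 24.9 kN/m
Resisting = 21.5 + 83.0·tan32.0° = 21.5 + 51.9 = 73.3 kN/m
FS = 73.3 / 24.9 = 2.948

FS = 2.95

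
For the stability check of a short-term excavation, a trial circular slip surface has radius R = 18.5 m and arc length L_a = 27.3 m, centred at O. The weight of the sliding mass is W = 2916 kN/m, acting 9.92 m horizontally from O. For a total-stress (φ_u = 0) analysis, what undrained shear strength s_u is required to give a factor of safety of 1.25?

FS = s_u·L_a·R / (W·d), so s_u = FS·W·d / (L_a·R).
s_u = 1.25·2916·9.92 / (27.30·18.5) = 36158.4 / 505.05 = 71.59 kPa

s_u = 71.6 kPa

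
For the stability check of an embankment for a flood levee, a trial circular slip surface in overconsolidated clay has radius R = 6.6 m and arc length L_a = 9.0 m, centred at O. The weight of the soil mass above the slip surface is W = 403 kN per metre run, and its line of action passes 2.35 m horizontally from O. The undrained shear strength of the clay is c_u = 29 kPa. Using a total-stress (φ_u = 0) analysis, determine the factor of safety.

Taking moments about the centre O, the resisting moment is provided by the undrained shear strength acting along the arc:
M_R = c_u·L_a·R = 29·9.00·6.6 = 1722.6 kN·m/m
M_D = W·d = 403·2.35 = 947.1 kN·m/m
FS = M_R / M_D = 1722.6 / 947.1 = 1.819

FS = 1.82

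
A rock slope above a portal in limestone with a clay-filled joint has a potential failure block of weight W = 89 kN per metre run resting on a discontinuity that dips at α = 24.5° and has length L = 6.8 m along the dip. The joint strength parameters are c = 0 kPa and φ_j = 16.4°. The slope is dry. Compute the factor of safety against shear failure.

FS = 0.65

Resolving the block weight along and normal to the plane and applying the Mohr–Coulomb strength on the joint:
N' = W cosα = 89·cos24.5° = 81.0 kN/m
Driving force T = W sinα = 89·sin24.5° = 36.9 kN/m
Resisting force R = c·L + N'·tanφ_j = 0·6.8 + 81.0·tan16.4° = 0.0 + 23.8 = 23.8 kN/m
FS = R / T = 23.8 / 36.9 = 0.646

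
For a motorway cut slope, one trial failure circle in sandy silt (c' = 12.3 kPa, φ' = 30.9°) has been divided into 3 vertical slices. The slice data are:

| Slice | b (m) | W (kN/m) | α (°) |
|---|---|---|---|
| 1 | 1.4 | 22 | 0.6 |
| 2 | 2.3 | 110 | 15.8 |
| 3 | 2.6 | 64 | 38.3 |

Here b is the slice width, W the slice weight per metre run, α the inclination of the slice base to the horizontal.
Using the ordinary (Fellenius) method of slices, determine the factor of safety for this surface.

Ordinary method of slices: FS = Σ[c'·Δl_i + (W_i cosα_i)·tanφ'] / Σ W_i sinα_i, with Δl_i = b_i / cosα_i.
Slice 1: Δl = 1.4/cos0.6° = 1.400 m; N'_1 = 22·cos0.6° = 22.0; c'Δl = 17.22; W sinα = 0.2
Slice 2: Δl = 2.3/cos15.8° = 2.390 m; N'_2 = 110·cos15.8° = 105.8; c'Δl = 29.40; W sinα = 30.0
Slice 3: Δl = 2.6/cos38.3° = 3.313 m; N'_3 = 64·cos38.3° = 50.2; c'Δl = 40.75; W sinα = 39.7
Σc'Δl = 87.4 kN/m; ΣN' = 178.1 kN/m; ΣW sinα = 69.8 kN/m
Resisting = 87.4 + 178.1·tan30.9° = 87.4 + 106.6 = 193.9 kN/m
FS = 193.9 / 69.8 = 2.777

FS = 2.78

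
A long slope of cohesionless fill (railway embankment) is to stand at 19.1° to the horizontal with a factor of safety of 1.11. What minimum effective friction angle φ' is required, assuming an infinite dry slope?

φ' = 21.0°

FS = tanφ'/tanβ ⇒ tanφ' = FS · tanβ = 1.11 · tan19.1° = 0.3844
φ' = arctan(0.3844) = 21.03°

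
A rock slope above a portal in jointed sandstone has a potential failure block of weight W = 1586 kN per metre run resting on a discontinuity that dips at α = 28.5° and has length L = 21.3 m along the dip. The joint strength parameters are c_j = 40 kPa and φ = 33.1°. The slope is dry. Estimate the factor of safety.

FS = 2.33

Resolving the block weight along and normal to the plane and applying the Mohr–Coulomb strength on the joint:
N' = W cosα = 1586·cos28.5° = 1393.8 kN/m
Driving force T = W sinα = 1586·sin28.5° = 756.8 kN/m
Resisting force R = c_j·L + N'·tanφ = 40·21.3 + 1393.8·tan33.1° = 852.0 + 908.6 = 1760.6 kN/m
FS = R / T = 1760.6 / 756.8 = 2.326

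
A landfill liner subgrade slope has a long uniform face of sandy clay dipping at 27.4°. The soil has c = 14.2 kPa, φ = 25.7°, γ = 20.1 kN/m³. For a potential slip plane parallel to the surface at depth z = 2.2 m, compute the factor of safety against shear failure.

FS = 1.71

For an infinite slope with a slip plane parallel to the surface (no pore pressure): FS = [c + γz cos²β tanφ] / [γz sinβ cosβ].
γz = 20.1·2.2 = 44.22 kN/m²
Numerator = 14.2 + 44.22·cos²27.4°·tan25.7° = 14.2 + 44.22·0.7882·0.4813 = 30.975 kPa
Denominator = 44.22·sin27.4°·cos27.4° = 44.22·0.4602·0.8878 = 18.067 kPa
FS = 30.975 / 18.067 = 1.714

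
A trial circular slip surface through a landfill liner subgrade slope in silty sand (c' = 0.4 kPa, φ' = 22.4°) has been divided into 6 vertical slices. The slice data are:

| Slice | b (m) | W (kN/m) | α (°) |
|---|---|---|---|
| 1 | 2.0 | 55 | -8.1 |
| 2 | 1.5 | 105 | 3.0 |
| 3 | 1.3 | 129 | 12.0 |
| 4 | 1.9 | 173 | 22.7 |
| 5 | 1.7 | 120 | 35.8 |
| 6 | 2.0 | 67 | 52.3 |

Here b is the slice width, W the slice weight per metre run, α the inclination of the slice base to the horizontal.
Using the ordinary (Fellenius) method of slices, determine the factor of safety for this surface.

Ordinary method of slices: FS = Σ[c'·Δl_i + (W_i cosα_i)·tanφ'] / Σ W_i sinα_i, with Δl_i = b_i / cosα_i.
Slice 1: Δl = 2.0/cos(-8.1°) = 2.020 m; N'_1 = 55·cos(-8.1°) = 54.5; c'Δl = 0.81; W sinα = -7.7
Slice 2: Δl = 1.5/cos3.0° = 1.502 m; N'_2 = 105·cos3.0° = 104.9; c'Δl = 0.60; W sinα = 5.5
Slice 3: Δl = 1.3/cos12.0° = 1.329 m; N'_3 = 129·cos12.0° = 126.2; c'Δl = 0.53; W sinα = 26.8
Slice 4: Δl = 1.9/cos22.7° = 2.060 m; N'_4 = 173·cos22.7° = 159.6; c'Δl = 0.82; W sinα = 66.8
Slice 5: Δl = 1.7/cos35.8° = 2.096 m; N'_5 = 120·cos35.8° = 97.3; c'Δl = 0.84; W sinα = 70.2
Slice 6: Δl = 2.0/cos52.3° = 3.271 m; N'_6 = 67·cos52.3° = 41.0; c'Δl = 1.31; W sinα = 53.0
Σc'Δl = 4.9 kN/m; ΣN' = 583.4 kN/m; ΣW sinα = 214.5 kN/m
Resisting = 4.9 + 583.4·tan22.4° = 4.9 + 240.5 = 245.4 kN/m
FS = 245.4 / 214.5 = 1.144

FS = 1.14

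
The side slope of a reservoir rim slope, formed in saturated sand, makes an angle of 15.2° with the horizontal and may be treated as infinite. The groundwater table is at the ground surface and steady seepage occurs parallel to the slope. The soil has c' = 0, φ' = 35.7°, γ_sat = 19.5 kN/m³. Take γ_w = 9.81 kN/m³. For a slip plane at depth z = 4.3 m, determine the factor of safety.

FS = 1.31

With seepage parallel to the slope and the water table at the surface, the effective normal stress on the slip plane uses the buoyant unit weight γ' = γ_sat − γ_w while the driving shear stress uses γ_sat:
FS = [c' + γ' z cos²β tanφ'] / [γ_sat z sinβ cosβ]
(For c' = 0 this reduces to FS = (γ'/γ_sat)·tanφ'/tanβ.)
γ' = 19.5 − 9.81 = 9.69 kN/m³
Numerator = 0.0 + 9.69·4.3·cos²15.2°·tan35.7° = 0.0 + 9.69·4.3·0.9313·0.7186 = 27.883 kPa
Denominator = 19.5·4.3·sin15.2°·cos15.2° = 19.5·4.3·0.2622·0.9650 = 21.215 kPa
FS = 27.883 / 21.215 = 1.314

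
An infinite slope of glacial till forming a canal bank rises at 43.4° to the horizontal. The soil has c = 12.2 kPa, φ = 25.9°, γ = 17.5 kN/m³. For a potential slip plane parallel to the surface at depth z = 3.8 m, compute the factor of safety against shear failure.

For an infinite slope with a slip plane parallel to the surface (no pore pressure): FS = [c + γz cos²β tanφ] / [γz sinβ cosβ].
γz = 17.5·3.8 = 66.50 kN/m²
Numerator = 12.2 + 66.50·cos²43.4°·tan25.9° = 12.2 + 66.50·0.5279·0.4856 = 29.247 kPa
Denominator = 66.50·sin43.4°·cos43.4° = 66.50·0.6871·0.7266 = 33.198 kPa
FS = 29.247 / 33.198 = 0.881

FS = 0.88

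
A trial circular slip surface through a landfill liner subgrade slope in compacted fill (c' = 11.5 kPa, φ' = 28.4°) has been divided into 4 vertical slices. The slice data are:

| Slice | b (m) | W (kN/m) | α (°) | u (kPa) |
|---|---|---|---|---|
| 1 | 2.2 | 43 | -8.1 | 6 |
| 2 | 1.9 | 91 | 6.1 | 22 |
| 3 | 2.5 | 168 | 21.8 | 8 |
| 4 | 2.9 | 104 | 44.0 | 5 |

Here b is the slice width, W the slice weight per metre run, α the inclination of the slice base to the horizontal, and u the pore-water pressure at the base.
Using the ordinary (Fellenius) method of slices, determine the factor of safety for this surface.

Ordinary method of slices: FS = Σ[c'·Δl_i + (W_i cosα_i − u_i·Δl_i)·tanφ'] / Σ W_i sinα_i, with Δl_i = b_i / cosα_i.
Slice 1: Δl = 2.2/cos(-8.1°) = 2.222 m; N'_1 = 43·cos(-8.1°) − 6·2.222 = 29.2; c'Δl = 25.55; W sinα = -6.1
Slice 2: Δl = 1.9/cos6.1° = 1.911 m; N'_2 = 91·cos6.1° − 22·1.911 = 48.4; c'Δl = 21.97; W sinα = 9.7
Slice 3: Δl = 2.5/cos21.8° = 2.693 m; N'_3 = 168·cos21.8° − 8·2.693 = 134.4; c'Δl = 30.96; W sinα = 62.4
Slice 4: Δl = 2.9/cos44.0° = 4.031 m; N'_4 = 104·cos44.0° − 5·4.031 = 54.7; c'Δl = 46.36; W sinα = 72.2
Σc'Δl = 124.9 kN/m; ΣN' = 266.8 kN/m; ΣW sinα = 138.2 kN/m
Resisting = 124.9 + 266.8·tan28.4° = 124.9 + 144.2 = 269.1 kN/m
FS = 269.1 / 138.2 = 1.947

FS = 1.95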